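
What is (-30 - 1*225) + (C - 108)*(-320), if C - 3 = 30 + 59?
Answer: 4865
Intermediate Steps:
C = 92 (C = 3 + (30 + 59) = 3 + 89 = 92)
(-30 - 1*225) + (C - 108)*(-320) = (-30 - 1*225) + (92 - 108)*(-320) = (-30 - 225) - 16*(-320) = -255 + 5120 = 4865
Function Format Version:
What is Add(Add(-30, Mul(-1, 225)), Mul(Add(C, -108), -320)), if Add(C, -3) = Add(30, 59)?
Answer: 4865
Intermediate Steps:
C = 92 (C = Add(3, Add(30, 59)) = Add(3, 89) = 92)
Add(Add(-30, Mul(-1, 225)), Mul(Add(C, -108), -320)) = Add(Add(-30, Mul(-1, 225)), Mul(Add(92, -108), -320)) = Add(Add(-30, -225), Mul(-16, -320)) = Add(-255, 5120) = 4865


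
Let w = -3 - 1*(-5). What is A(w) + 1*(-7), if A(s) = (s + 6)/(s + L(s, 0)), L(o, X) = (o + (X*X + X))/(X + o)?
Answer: -13/3 ≈ -4.3333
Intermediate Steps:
L(o, X) = (X + o + X**2)/(X + o) (L(o, X) = (o + (X**2 + X))/(X + o) = (o + (X + X**2))/(X + o) = (X + o + X**2)/(X + o))
w = 2 (w = -3 + 5 = 2)
A(s) = (6 + s)/(1 + s) (A(s) = (s + 6)/(s + (0 + s + 0**2)/(0 + s)) = (6 + s)/(s + (0 + s + 0)/s) = (6 + s)/(s + s/s) = (6 + s)/(s + 1) = (6 + s)/(1 + s))
A(w) + 1*(-7) = (6 + 2)/(1 + 2) + 1*(-7) = 8/3 - 7 = -13/3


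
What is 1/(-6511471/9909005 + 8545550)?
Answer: 9909005/84677891166279 ≈ 1.1702e-7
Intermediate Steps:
1/(-6511471/9909005 + 8545550) = 1/(84677891166279/9909005) = 9909005/84677891166279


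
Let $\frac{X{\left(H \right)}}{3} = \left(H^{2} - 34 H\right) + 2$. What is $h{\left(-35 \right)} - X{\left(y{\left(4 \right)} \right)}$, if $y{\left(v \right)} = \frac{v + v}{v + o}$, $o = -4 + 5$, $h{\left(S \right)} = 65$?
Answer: $\frac{5363}{25} \approx 214.52$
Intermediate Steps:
$o = 1$
$y{\left(v \right)} = \frac{2 v}{1 + v}$ ($y{\left(v \right)} = \frac{v + v}{v + 1} = \frac{2 v}{1 + v}$)
$X{\left(H \right)} = 6 - 102 H + 3 H^{2}$ ($X{\left(H \right)} = 3 \left(\left(H^{2} - 34 H\right) + 2\right) = 3 \left(2 + H^{2} - 34 H\right) = 6 - 102 H + 3 H^{2}$)
$h{\left(-35 \right)} - X{\left(y{\left(4 \right)} \right)} = 65 - \left(6 - 102 \cdot 2 \cdot 4 \frac{1}{1 + 4} + 3 \left(2 \cdot 4 \frac{1}{1 + 4}\right)^{2}\right) = 65 - \left(6 - 102 \cdot 2 \cdot 4 \cdot \frac{1}{5} + 3 \left(2 \cdot 4 \cdot \frac{1}{5}\right)^{2}\right) = 65 - \left(6 - \frac{816}{5} + 3 \left(\frac{8}{5}\right)^{2}\right) = 65 - \left(6 - \frac{816}{5} + 3 \cdot \frac{64}{25}\right) = 65 - \left(6 - \frac{816}{5} + \frac{192}{25}\right) = 65 - - \frac{3738}{25} = 65 + \frac{3738}{25} = \frac{5363}{25}$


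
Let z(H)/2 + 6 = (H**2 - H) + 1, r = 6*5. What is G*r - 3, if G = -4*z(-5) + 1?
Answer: -5973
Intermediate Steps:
r = 30
z(H) = -10 - 2*H + 2*H**2 (z(H) = -12 + 2*((H**2 - H) + 1) = -12 + 2*(1 + H**2 - H) = -12 + (2 - 2*H + 2*H**2) = -10 - 2*H + 2*H**2)
G = -199 (G = -4*(-10 - 2*(-5) + 2*(-5)**2) + 1 = -4*(-10 + 10 + 2*25) + 1 = -4*(-10 + 10 + 50) + 1 = -4*50 + 1 = -200 + 1 = -199)
G*r - 3 = -199*30 - 3 = -5970 - 3 = -5973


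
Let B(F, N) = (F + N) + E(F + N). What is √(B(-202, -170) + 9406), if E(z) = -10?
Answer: 8*√141 ≈ 94.995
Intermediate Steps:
B(F, N) = -10 + F + N (B(F, N) = (F + N) - 10 = -10 + F + N)
√(B(-202, -170) + 9406) = √((-10 - 202 - 170) + 9406) = √(-382 + 9406) = √9024 = 8*√141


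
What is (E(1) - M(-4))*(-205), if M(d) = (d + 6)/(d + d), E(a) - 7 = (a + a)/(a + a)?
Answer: -6765/4 ≈ -1691.3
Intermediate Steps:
E(a) = 8 (E(a) = 7 + (a + a)/(a + a) = 7 + (2*a)/((2*a)) = 7 + (2*a)*(1/(2*a)) = 7 + 1 = 8)
M(d) = (6 + d)/(2*d) (M(d) = (6 + d)/((2*d)) = (6 + d)*(1/(2*d)) = (6 + d)/(2*d))
(E(1) - M(-4))*(-205) = (8 - (6 - 4)/(2*(-4)))*(-205) = (8 - (-1)*2/(2*4))*(-205) = (8 - 1*(-1/4))*(-205) = (8 + 1/4)*(-205) = (33/4)*(-205) = -6765/4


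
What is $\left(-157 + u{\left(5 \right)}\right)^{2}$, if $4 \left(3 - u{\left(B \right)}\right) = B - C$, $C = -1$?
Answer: $\frac{96721}{4} \approx 24180.0$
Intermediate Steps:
$u{\left(B \right)} = \frac{11}{4} - \frac{B}{4}$ ($u{\left(B \right)} = 3 - \frac{B - -1}{4} = 3 - \frac{B + 1}{4} = 3 - \frac{1 + B}{4} = 3 - \left(\frac{1}{4} + \frac{B}{4}\right) = \frac{11}{4} - \frac{B}{4}$)
$\left(-157 + u{\left(5 \right)}\right)^{2} = \left(-157 + \left(\frac{11}{4} - \frac{5}{4}\right)\right)^{2} = \left(-157 + \frac{3}{2}\right)^{2} = \left(- \frac{311}{2}\right)^{2} = \frac{96721}{4}$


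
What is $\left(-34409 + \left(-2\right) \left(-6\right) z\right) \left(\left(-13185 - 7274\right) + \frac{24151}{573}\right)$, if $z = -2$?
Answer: $\frac{402826708648}{573} \approx 7.0301 \cdot 10^{8}$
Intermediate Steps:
$\left(-34409 + \left(-2\right) \left(-6\right) z\right) \left(\left(-13185 - 7274\right) + \frac{24151}{573}\right) = \left(-34409 + \left(-2\right) \left(-6\right) \left(-2\right)\right) \left(\left(-13185 - 7274\right) + \frac{24151}{573}\right) = \left(-34409 + 12 \left(-2\right)\right) \left(\left(-13185 - 7274\right) + 24151 \cdot \frac{1}{573}\right) = \left(-34409 - 24\right) \left(-20459 + \frac{24151}{573}\right) = \left(-34433\right) \left(- \frac{11698856}{573}\right) = \frac{402826708648}{573}$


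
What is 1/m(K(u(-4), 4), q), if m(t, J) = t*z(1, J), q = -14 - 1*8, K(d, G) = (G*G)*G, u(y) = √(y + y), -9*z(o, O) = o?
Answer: -9/64 ≈ -0.14063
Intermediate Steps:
z(o, O) = -o/9
u(y) = √2*√y (u(y) = √(2*y) = √2*√y)
K(d, G) = G³ (K(d, G) = G²*G = G³)
q = -22 (q = -14 - 8 = -22)
m(t, J) = -t/9 (m(t, J) = t*(-⅑*1) = t*(-⅑) = -t/9)
1/m(K(u(-4), 4), q) = 1/(-⅑*4³) = 1/(-⅑*64) = 1/(-64/9) = -9/64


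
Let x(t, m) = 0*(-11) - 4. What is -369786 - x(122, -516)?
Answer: -369782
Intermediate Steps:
x(t, m) = -4 (x(t, m) = 0 - 4 = -4)
-369786 - x(122, -516) = -369786 - 1*(-4) = -369786 + 4 = -369782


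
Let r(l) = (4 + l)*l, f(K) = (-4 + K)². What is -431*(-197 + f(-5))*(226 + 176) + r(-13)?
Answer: 20098509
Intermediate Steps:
r(l) = l*(4 + l)
-431*(-197 + f(-5))*(226 + 176) + r(-13) = -431*(-197 + (-4 - 5)²)*(226 + 176) - 13*(4 - 13) = -431*(-197 + (-9)²)*402 - 13*(-9) = -431*(-197 + 81)*402 + 117 = -(-49996)*402 + 117 = -431*(-46632) + 117 = 20098392 + 117 = 20098509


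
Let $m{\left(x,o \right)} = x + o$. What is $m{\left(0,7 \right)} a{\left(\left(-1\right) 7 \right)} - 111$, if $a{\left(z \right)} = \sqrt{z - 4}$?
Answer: $-111 + 7 i \sqrt{11} \approx -111.0 + 23.216 i$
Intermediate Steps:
$a{\left(z \right)} = \sqrt{-4 + z}$
$m{\left(x,o \right)} = o + x$
$m{\left(0,7 \right)} a{\left(\left(-1\right) 7 \right)} - 111 = \left(7 + 0\right) \sqrt{-4 - 7} - 111 = 7 \sqrt{-4 - 7} - 111 = 7 \sqrt{-11} - 111 = 7 i \sqrt{11} - 111 = -111 + 7 i \sqrt{11}$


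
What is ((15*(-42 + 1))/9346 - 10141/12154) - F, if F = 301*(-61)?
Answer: 521386828257/28397821 ≈ 18360.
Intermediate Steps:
F = -18361
((15*(-42 + 1))/9346 - 10141/12154) - F = ((15*(-42 + 1))/9346 - 10141/12154) - 1*(-18361) = ((15*(-41))*(1/9346) - 10141*1/12154) + 18361 = (-615*1/9346 - 10141/12154) + 18361 = (-615/9346 - 10141/12154) + 18361 = -25563124/28397821 + 18361 = 521386828257/28397821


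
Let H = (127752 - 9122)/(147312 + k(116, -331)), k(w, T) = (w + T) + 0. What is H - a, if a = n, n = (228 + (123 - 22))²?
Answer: -15921807747/147097 ≈ -1.0824e+5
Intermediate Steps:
n = 108241 (n = (228 + 101)² = 329² = 108241)
a = 108241
k(w, T) = T + w (k(w, T) = (T + w) + 0 = T + w)
H = 118630/147097 (H = (127752 - 9122)/(147312 + (-331 + 116)) = 118630/(147312 - 215) = 118630/147097 ≈ 0.80647)
H - a = 118630/147097 - 1*108241 = 118630/147097 - 108241 = -15921807747/147097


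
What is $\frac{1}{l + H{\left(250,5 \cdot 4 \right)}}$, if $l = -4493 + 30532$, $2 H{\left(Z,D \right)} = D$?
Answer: $\frac{1}{26049} \approx 3.8389 \cdot 10^{-5}$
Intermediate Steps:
$H{\left(Z,D \right)} = \frac{D}{2}$
$l = 26039$
$\frac{1}{l + H{\left(250,5 \cdot 4 \right)}} = \frac{1}{26039 + \frac{5 \cdot 4}{2}} = \frac{1}{26039 + \frac{1}{2} \cdot 20} = \frac{1}{26039 + 10} = \frac{1}{26049}$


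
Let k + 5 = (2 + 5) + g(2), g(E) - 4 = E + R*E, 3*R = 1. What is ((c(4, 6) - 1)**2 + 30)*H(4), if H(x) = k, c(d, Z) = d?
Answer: 338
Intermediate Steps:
R = 1/3 (R = (1/3)*1 = 1/3 ≈ 0.33333)
g(E) = 4 + 4*E/3 (g(E) = 4 + (E + E/3) = 4 + 4*E/3)
k = 26/3 (k = -5 + ((2 + 5) + (4 + (4/3)*2)) = -5 + (7 + (4 + 8/3)) = -5 + (7 + 20/3) = -5 + 41/3 = 26/3 ≈ 8.6667)
H(x) = 26/3
((c(4, 6) - 1)**2 + 30)*H(4) = ((4 - 1)**2 + 30)*(26/3) = (3**2 + 30)*(26/3) = (9 + 30)*(26/3) = 39*(26/3) = 338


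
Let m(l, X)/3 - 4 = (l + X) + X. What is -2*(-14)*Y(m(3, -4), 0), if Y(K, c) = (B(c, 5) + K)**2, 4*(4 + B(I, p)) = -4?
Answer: 1792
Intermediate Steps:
m(l, X) = 12 + 3*l + 6*X (m(l, X) = 12 + 3*((l + X) + X) = 12 + 3*((X + l) + X) = 12 + 3*(l + 2*X) = 12 + (3*l + 6*X) = 12 + 3*l + 6*X)
B(I, p) = -5 (B(I, p) = -4 + (1/4)*(-4) = -4 - 1 = -5)
Y(K, c) = (-5 + K)**2
-2*(-14)*Y(m(3, -4), 0) = -2*(-14)*(-5 + (12 + 3*3 + 6*(-4)))**2 = -(-28)*(-5 + (12 + 9 - 24))**2 = -(-28)*(-5 - 3)**2 = -(-28)*(-8)**2 = -(-28)*64 = -1*(-1792) = 1792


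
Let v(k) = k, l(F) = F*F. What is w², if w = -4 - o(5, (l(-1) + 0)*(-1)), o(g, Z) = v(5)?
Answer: 81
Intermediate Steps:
l(F) = F²
o(g, Z) = 5
w = -9 (w = -4 - 1*5 = -4 - 5 = -9)
w² = (-9)² = 81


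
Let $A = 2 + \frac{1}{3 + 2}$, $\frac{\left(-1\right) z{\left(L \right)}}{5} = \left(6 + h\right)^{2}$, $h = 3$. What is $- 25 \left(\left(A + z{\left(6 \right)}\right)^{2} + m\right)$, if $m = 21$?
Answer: $-4056721$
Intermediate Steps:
$z{\left(L \right)} = -405$ ($z{\left(L \right)} = - 5 \left(6 + 3\right)^{2} = - 5 \cdot 9^{2} = \left(-5\right) 81 = -405$)
$A = \frac{11}{5}$ ($A = 2 + \frac{1}{5} = \frac{11}{5} \approx 2.2$)
$- 25 \left(\left(A + z{\left(6 \right)}\right)^{2} + m\right) = - 25 \left(\left(\frac{11}{5} - 405\right)^{2} + 21\right) = - 25 \left(\left(- \frac{2014}{5}\right)^{2} + 21\right) = - 25 \left(\frac{4056196}{25} + 21\right) = \left(-25\right) \frac{4056721}{25} = -4056721$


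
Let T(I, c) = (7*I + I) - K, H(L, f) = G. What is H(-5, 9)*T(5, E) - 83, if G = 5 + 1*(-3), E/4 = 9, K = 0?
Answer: -3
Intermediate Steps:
E = 36 (E = 4*9 = 36)
G = 2 (G = 5 - 3 = 2)
H(L, f) = 2
T(I, c) = 8*I (T(I, c) = (7*I + I) - 1*0 = 8*I + 0 = 8*I)
H(-5, 9)*T(5, E) - 83 = 2*(8*5) - 83 = 2*40 - 83 = 80 - 83 = -3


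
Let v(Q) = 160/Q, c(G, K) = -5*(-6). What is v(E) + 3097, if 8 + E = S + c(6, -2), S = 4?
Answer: 40341/13 ≈ 3103.2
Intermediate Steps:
c(G, K) = 30
E = 26 (E = -8 + (4 + 30) = -8 + 34 = 26)
v(E) + 3097 = 160/26 + 3097 = 160*(1/26) + 3097 = 80/13 + 3097 = 40341/13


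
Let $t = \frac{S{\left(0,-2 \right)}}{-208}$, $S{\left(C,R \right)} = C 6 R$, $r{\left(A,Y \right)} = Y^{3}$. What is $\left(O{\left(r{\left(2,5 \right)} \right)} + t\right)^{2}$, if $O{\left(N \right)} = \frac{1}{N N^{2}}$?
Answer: $\frac{1}{3814697265625} \approx 2.6214 \cdot 10^{-13}$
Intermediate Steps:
$S{\left(C,R \right)} = 6 C R$
$t = 0$ ($t = \frac{6 \cdot 0 \left(-2\right)}{-208} = 0 \left(- \frac{1}{208}\right) = 0$)
$O{\left(N \right)} = \frac{1}{N^{3}}$
$\left(O{\left(r{\left(2,5 \right)} \right)} + t\right)^{2} = \left(\frac{1}{1953125} + 0\right)^{2} = \left(\frac{1}{1953125}\right)^{2} = \frac{1}{3814697265625}$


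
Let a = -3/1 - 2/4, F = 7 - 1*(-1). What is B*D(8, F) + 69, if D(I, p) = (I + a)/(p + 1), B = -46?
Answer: 46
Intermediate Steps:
F = 8 (F = 7 + 1 = 8)
a = -7/2 (a = -3*1 - 2*¼ = -3 - ½ = -7/2 ≈ -3.5000)
D(I, p) = (-7/2 + I)/(1 + p) (D(I, p) = (I - 7/2)/(p + 1) = (-7/2 + I)/(1 + p))
B*D(8, F) + 69 = -46*(-7/2 + 8)/(1 + 8) + 69 = -46*9/(9*2) + 69 = -46*½ + 69 = -23 + 69 = 46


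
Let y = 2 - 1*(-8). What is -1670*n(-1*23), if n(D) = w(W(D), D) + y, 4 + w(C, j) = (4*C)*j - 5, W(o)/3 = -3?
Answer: -1384430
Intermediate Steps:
W(o) = -9 (W(o) = 3*(-3) = -9)
w(C, j) = -9 + 4*C*j (w(C, j) = -4 + ((4*C)*j - 5) = -4 + (4*C*j - 5) = -4 + (-5 + 4*C*j) = -9 + 4*C*j)
y = 10 (y = 2 + 8 = 10)
n(D) = 1 - 36*D (n(D) = (-9 + 4*(-9)*D) + 10 = (-9 - 36*D) + 10 = 1 - 36*D)
-1670*n(-1*23) = -1670*(1 - (-36)*23) = -1670*(1 - 36*(-23)) = -1670*(1 + 828) = -1670*829 = -1384430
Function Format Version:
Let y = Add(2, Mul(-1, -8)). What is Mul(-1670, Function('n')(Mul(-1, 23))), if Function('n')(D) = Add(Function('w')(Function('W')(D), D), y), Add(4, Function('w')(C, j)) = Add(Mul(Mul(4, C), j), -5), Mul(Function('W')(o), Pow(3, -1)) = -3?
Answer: -1384430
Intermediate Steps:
Function('W')(o) = -9 (Function('W')(o) = Mul(3, -3) = -9)
Function('w')(C, j) = Add(-9, Mul(4, C, j)) (Function('w')(C, j) = Add(-4, Add(Mul(Mul(4, C), j), -5)) = Add(-4, Add(Mul(4, C, j), -5)) = Add(-4, Add(-5, Mul(4, C, j))) = Add(-9, Mul(4, C, j)))
y = 10 (y = Add(2, 8) = 10)
Function('n')(D) = Add(1, Mul(-36, D)) (Function('n')(D) = Add(Add(-9, Mul(4, -9, D)), 10) = Add(Add(-9, Mul(-36, D)), 10) = Add(1, Mul(-36, D)))
Mul(-1670, Function('n')(Mul(-1, 23))) = Mul(-1670, Add(1, Mul(-36, Mul(-1, 23)))) = Mul(-1670, Add(1, Mul(-36, -23))) = Mul(-1670, Add(1, 828)) = Mul(-1670, 829) = -1384430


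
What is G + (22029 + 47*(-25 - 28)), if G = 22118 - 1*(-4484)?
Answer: 46140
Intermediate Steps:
G = 26602 (G = 22118 + 4484 = 26602)
G + (22029 + 47*(-25 - 28)) = 26602 + (22029 + 47*(-25 - 28)) = 26602 + (22029 + 47*(-53)) = 26602 + (22029 - 2491) = 26602 + 19538 = 46140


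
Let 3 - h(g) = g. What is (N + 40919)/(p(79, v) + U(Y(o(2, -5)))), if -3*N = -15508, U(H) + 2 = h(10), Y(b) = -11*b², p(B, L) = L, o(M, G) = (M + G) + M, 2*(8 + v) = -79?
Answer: -276530/339 ≈ -815.72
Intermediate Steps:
v = -95/2 (v = -8 + (½)*(-79) = -8 - 79/2 = -95/2 ≈ -47.500)
o(M, G) = G + 2*M (o(M, G) = (G + M) + M = G + 2*M)
h(g) = 3 - g
U(H) = -9 (U(H) = -2 + (3 - 1*10) = -2 + (3 - 10) = -2 - 7 = -9)
N = 15508/3 (N = -⅓*(-15508) = 15508/3 ≈ 5169.3)
(N + 40919)/(p(79, v) + U(Y(o(2, -5)))) = (15508/3 + 40919)/(-95/2 - 9) = 138265/(3*(-113/2)) = (138265/3)*(-2/113) = -276530/339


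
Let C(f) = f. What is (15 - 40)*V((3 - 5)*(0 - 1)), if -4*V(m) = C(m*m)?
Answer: 25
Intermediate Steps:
V(m) = -m**2/4 (V(m) = -m*m/4 = -m**2/4)
(15 - 40)*V((3 - 5)*(0 - 1)) = (15 - 40)*(-(0 - 1)**2*(3 - 5)**2/4) = -(-25)*(-2*(-1))**2/4 = -(-25)*2**2/4 = -(-25)*4/4 = -25*(-1) = 25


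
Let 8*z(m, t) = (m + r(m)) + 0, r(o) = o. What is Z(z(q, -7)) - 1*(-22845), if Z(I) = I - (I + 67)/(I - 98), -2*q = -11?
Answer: 141286359/6184 ≈ 22847.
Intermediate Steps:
q = 11/2 (q = -½*(-11) = 11/2 ≈ 5.5000)
z(m, t) = m/4 (z(m, t) = ((m + m) + 0)/8 = (2*m + 0)/8 = (2*m)/8 = m/4)
Z(I) = I - (67 + I)/(-98 + I)
Z(z(q, -7)) - 1*(-22845) = (-67 + ((¼)*(11/2))² - 99*11/(4*2))/(-98 + (¼)*(11/2)) - 1*(-22845) = (-67 + (11/8)² - 99*11/8)/(-98 + 11/8) + 22845 = (-67 + 121/64 - 1089/8)/(-773/8) + 22845 = -8/773*(-12879/64) + 22845 = 12879/6184 + 22845 = 141286359/6184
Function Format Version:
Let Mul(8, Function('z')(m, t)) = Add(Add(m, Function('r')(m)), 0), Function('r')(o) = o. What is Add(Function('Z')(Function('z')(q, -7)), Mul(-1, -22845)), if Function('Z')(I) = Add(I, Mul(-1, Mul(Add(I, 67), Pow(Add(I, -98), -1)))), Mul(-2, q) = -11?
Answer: Rational(141286359, 6184) ≈ 22847.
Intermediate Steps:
q = Rational(11, 2) (q = Mul(Rational(-1, 2), -11) = Rational(11, 2) ≈ 5.5000)
Function('z')(m, t) = Mul(Rational(1, 4), m) (Function('z')(m, t) = Mul(Rational(1, 8), Add(Add(m, m), 0)) = Mul(Rational(1, 8), Add(Mul(2, m), 0)) = Mul(Rational(1, 8), Mul(2, m)) = Mul(Rational(1, 4), m))
Function('Z')(I) = Add(I, Mul(-1, Pow(Add(-98, I), -1), Add(67, I))) (Function('Z')(I) = Add(I, Mul(-1, Mul(Add(67, I), Pow(Add(-98, I), -1)))) = Add(I, Mul(-1, Mul(Pow(Add(-98, I), -1), Add(67, I)))) = Add(I, Mul(-1, Pow(Add(-98, I), -1), Add(67, I))))
Add(Function('Z')(Function('z')(q, -7)), Mul(-1, -22845)) = Add(Mul(Pow(Add(-98, Mul(Rational(1, 4), Rational(11, 2))), -1), Add(-67, Pow(Mul(Rational(1, 4), Rational(11, 2)), 2), Mul(-99, Mul(Rational(1, 4), Rational(11, 2))))), Mul(-1, -22845)) = Add(Mul(Pow(Add(-98, Rational(11, 8)), -1), Add(-67, Pow(Rational(11, 8), 2), Mul(-99, Rational(11, 8)))), 22845) = Add(Mul(Pow(Rational(-773, 8), -1), Add(-67, Rational(121, 64), Rational(-1089, 8))), 22845) = Add(Mul(Rational(-8, 773), Rational(-12879, 64)), 22845) = Add(Rational(12879, 6184), 22845) = Rational(141286359, 6184)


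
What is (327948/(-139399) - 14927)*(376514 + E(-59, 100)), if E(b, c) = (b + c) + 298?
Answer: -784282654404313/139399 ≈ -5.6262e+9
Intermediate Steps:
E(b, c) = 298 + b + c
(327948/(-139399) - 14927)*(376514 + E(-59, 100)) = (327948/(-139399) - 14927)*(376514 + (298 - 59 + 100)) = (327948*(-1/139399) - 14927)*(376514 + 339) = (-327948/139399 - 14927)*376853 = -2081136821/139399*376853 = -784282654404313/139399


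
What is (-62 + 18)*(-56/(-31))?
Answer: -2464/31 ≈ -79.484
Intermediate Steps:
(-62 + 18)*(-56/(-31)) = -(-2464)*(-1)/31 = -44*56/31 = -2464/31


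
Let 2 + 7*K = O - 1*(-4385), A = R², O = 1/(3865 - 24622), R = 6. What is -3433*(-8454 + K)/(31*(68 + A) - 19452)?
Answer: -976156227082/589478043 ≈ -1656.0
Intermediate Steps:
O = -1/20757 (O = 1/(-20757) = -1/20757 ≈ -4.8177e-5)
A = 36 (A = 6² = 36)
K = 90977930/145299 (K = -2/7 + (-1/20757 - 1*(-4385))/7 = -2/7 + (-1/20757 + 4385)/7 = -2/7 + (⅐)*(91019444/20757) = -2/7 + 91019444/145299 = 90977930/145299 ≈ 626.14)
-3433*(-8454 + K)/(31*(68 + A) - 19452) = -3433*(-8454 + 90977930/145299)/(31*(68 + 36) - 19452) = -3433*(-1137379816/(145299*(31*104 - 19452))) = -3433*(-1137379816/(145299*(3224 - 19452))) = -3433/((-16228*(-145299/1137379816))) = -3433/589478043/284344954 = -3433*284344954/589478043 = -976156227082/589478043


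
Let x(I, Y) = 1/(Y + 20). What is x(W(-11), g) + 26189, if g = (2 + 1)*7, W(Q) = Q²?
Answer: 1073750/41 ≈ 26189.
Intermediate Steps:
g = 21 (g = 3*7 = 21)
x(I, Y) = 1/(20 + Y)
x(W(-11), g) + 26189 = 1/(20 + 21) + 26189 = 1/41 + 26189 = 1073750/41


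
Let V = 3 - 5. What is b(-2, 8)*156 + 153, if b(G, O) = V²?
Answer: 777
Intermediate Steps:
V = -2
b(G, O) = 4 (b(G, O) = (-2)² = 4)
b(-2, 8)*156 + 153 = 4*156 + 153 = 624 + 153 = 777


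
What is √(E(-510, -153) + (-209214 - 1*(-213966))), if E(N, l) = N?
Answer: √4242 ≈ 65.131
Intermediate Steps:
√(E(-510, -153) + (-209214 - 1*(-213966))) = √(-510 + (-209214 - 1*(-213966))) = √(-510 + (-209214 + 213966)) = √(-510 + 4752) = √4242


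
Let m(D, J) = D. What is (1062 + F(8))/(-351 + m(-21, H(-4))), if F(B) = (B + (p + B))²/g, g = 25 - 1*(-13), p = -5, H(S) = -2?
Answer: -40477/14136 ≈ -2.8634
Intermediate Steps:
g = 38 (g = 25 + 13 = 38)
F(B) = (-5 + 2*B)²/38 (F(B) = (B + (-5 + B))²/38 = (-5 + 2*B)²*(1/38) = (-5 + 2*B)²/38)
(1062 + F(8))/(-351 + m(-21, H(-4))) = (1062 + (-5 + 2*8)²/38)/(-351 - 21) = (1062 + (-5 + 16)²/38)/(-372) = (1062 + (1/38)*11²)*(-1/372) = (1062 + (1/38)*121)*(-1/372) = (1062 + 121/38)*(-1/372) = (40477/38)*(-1/372) = -40477/14136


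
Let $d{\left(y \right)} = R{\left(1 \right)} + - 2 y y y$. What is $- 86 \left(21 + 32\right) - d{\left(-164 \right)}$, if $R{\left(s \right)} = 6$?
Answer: $-8826452$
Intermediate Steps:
$d{\left(y \right)} = 6 - 2 y^{3}$ ($d{\left(y \right)} = 6 + - 2 y y y = 6 + - 2 y^{2} y = 6 - 2 y^{3}$)
$- 86 \left(21 + 32\right) - d{\left(-164 \right)} = - 86 \left(21 + 32\right) - \left(6 - 2 \left(-164\right)^{3}\right) = \left(-86\right) 53 - \left(6 - -8821888\right) = -4558 - \left(6 + 8821888\right) = -4558 - 8821894 = -8826452$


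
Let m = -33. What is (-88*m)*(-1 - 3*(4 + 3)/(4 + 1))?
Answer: -75504/5 ≈ -15101.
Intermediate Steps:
(-88*m)*(-1 - 3*(4 + 3)/(4 + 1)) = (-88*(-33))*(-1 - 3*(4 + 3)/(4 + 1)) = 2904*(-1 - 21/5) = 2904*(-26/5) = -75504/5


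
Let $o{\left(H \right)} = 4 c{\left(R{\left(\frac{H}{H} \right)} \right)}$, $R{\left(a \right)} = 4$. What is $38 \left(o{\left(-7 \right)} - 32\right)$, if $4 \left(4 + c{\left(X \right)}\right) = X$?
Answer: $-1672$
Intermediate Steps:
$c{\left(X \right)} = -4 + \frac{X}{4}$
$o{\left(H \right)} = -12$ ($o{\left(H \right)} = 4 \left(-4 + \frac{1}{4} \cdot 4\right) = 4 \left(-4 + 1\right) = 4 \left(-3\right) = -12$)
$38 \left(o{\left(-7 \right)} - 32\right) = 38 \left(-12 - 32\right) = 38 \left(-44\right) = -1672$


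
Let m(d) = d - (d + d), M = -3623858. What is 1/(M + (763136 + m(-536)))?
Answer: -1/2860186 ≈ -3.4963e-7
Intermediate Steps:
m(d) = -d (m(d) = d - 2*d = -d)
1/(M + (763136 + m(-536))) = 1/(-3623858 + (763136 - 1*(-536))) = 1/(-3623858 + (763136 + 536)) = 1/(-3623858 + 763672) = 1/(-2860186) = -1/2860186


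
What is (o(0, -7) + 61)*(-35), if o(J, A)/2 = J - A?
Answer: -2625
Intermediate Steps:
o(J, A) = -2*A + 2*J (o(J, A) = 2*(J - A) = -2*A + 2*J)
(o(0, -7) + 61)*(-35) = ((-2*(-7) + 2*0) + 61)*(-35) = ((14 + 0) + 61)*(-35) = (14 + 61)*(-35) = 75*(-35) = -2625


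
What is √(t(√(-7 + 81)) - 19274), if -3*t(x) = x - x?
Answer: I*√19274 ≈ 138.83*I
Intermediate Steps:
t(x) = 0 (t(x) = -(x - x)/3 = -⅓*0 = 0)
√(t(√(-7 + 81)) - 19274) = √(0 - 19274) = √(-19274) = I*√19274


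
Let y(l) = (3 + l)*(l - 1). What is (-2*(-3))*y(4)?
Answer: 126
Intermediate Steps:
y(l) = (-1 + l)*(3 + l) (y(l) = (3 + l)*(-1 + l) = (-1 + l)*(3 + l))
(-2*(-3))*y(4) = (-2*(-3))*(-3 + 4**2 + 2*4) = 6*(-3 + 16 + 8) = 6*21 = 126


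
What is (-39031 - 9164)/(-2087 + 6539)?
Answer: -2295/212 ≈ -10.825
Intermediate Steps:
(-39031 - 9164)/(-2087 + 6539) = -48195/4452 = -48195*1/4452 = -2295/212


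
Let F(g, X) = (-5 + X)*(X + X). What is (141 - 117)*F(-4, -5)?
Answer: 2400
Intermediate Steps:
F(g, X) = 2*X*(-5 + X) (F(g, X) = (-5 + X)*(2*X) = 2*X*(-5 + X))
(141 - 117)*F(-4, -5) = (141 - 117)*(2*(-5)*(-5 - 5)) = 24*(2*(-5)*(-10)) = 24*100 = 2400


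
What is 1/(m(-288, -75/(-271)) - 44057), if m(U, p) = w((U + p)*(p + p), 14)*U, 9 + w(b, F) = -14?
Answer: -1/37433 ≈ -2.6714e-5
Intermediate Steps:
w(b, F) = -23 (w(b, F) = -9 - 14 = -23)
m(U, p) = -23*U
1/(m(-288, -75/(-271)) - 44057) = 1/(-23*(-288) - 44057) = 1/(6624 - 44057) = 1/(-37433) = -1/37433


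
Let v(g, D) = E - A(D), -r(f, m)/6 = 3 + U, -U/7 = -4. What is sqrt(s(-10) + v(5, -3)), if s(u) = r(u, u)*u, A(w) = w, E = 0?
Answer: 9*sqrt(23) ≈ 43.162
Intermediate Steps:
U = 28 (U = -7*(-4) = 28)
r(f, m) = -186 (r(f, m) = -6*(3 + 28) = -6*31 = -186)
v(g, D) = -D (v(g, D) = 0 - D = -D)
s(u) = -186*u
sqrt(s(-10) + v(5, -3)) = sqrt(-186*(-10) - 1*(-3)) = sqrt(1860 + 3) = sqrt(1863) = 9*sqrt(23)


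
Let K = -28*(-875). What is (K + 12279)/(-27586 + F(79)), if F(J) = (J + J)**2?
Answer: -36779/2622 ≈ -14.027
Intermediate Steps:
K = 24500
F(J) = 4*J**2 (F(J) = (2*J)**2 = 4*J**2)
(K + 12279)/(-27586 + F(79)) = (24500 + 12279)/(-27586 + 4*79**2) = 36779/(-27586 + 4*6241) = 36779/(-27586 + 24964) = 36779/(-2622) = 36779*(-1/2622) = -36779/2622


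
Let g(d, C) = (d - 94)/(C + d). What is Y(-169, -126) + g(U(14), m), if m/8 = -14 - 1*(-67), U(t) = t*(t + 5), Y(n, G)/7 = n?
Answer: -408049/345 ≈ -1182.8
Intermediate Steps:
Y(n, G) = 7*n
U(t) = t*(5 + t)
m = 424 (m = 8*(-14 - 1*(-67)) = 8*(-14 + 67) = 8*53 = 424)
g(d, C) = (-94 + d)/(C + d)
Y(-169, -126) + g(U(14), m) = 7*(-169) + (-94 + 14*(5 + 14))/(424 + 14*(5 + 14)) = -1183 + (-94 + 14*19)/(424 + 14*19) = -1183 + (-94 + 266)/(424 + 266) = -1183 + 172/690 = -1183 + (1/690)*172 = -1183 + 86/345 = -408049/345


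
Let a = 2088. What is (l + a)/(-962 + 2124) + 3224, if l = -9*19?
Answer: 3748205/1162 ≈ 3225.6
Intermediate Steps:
l = -171
(l + a)/(-962 + 2124) + 3224 = (-171 + 2088)/(-962 + 2124) + 3224 = 1917/1162 + 3224 = 3748205/1162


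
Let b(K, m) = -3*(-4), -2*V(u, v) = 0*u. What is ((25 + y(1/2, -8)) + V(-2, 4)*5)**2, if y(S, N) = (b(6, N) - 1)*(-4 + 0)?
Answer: 361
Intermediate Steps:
V(u, v) = 0 (V(u, v) = -0*u = -1/2*0 = 0)
b(K, m) = 12
y(S, N) = -44 (y(S, N) = (12 - 1)*(-4 + 0) = 11*(-4) = -44)
((25 + y(1/2, -8)) + V(-2, 4)*5)**2 = ((25 - 44) + 0*5)**2 = (-19 + 0)**2 = (-19)**2 = 361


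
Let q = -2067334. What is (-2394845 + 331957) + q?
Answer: -4130222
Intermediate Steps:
(-2394845 + 331957) + q = (-2394845 + 331957) - 2067334 = -2062888 - 2067334 = -4130222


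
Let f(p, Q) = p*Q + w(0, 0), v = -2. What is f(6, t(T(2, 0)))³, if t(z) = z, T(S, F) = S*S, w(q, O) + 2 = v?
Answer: 8000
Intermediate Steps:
w(q, O) = -4 (w(q, O) = -2 - 2 = -4)
T(S, F) = S²
f(p, Q) = -4 + Q*p (f(p, Q) = p*Q - 4 = Q*p - 4 = -4 + Q*p)
f(6, t(T(2, 0)))³ = (-4 + 2²*6)³ = (-4 + 4*6)³ = (-4 + 24)³ = 20³ = 8000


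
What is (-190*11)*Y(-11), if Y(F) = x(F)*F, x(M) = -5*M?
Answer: 1264450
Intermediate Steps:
Y(F) = -5*F² (Y(F) = (-5*F)*F = -5*F²)
(-190*11)*Y(-11) = (-190*11)*(-5*(-11)²) = -(-10450)*121 = -2090*(-605) = 1264450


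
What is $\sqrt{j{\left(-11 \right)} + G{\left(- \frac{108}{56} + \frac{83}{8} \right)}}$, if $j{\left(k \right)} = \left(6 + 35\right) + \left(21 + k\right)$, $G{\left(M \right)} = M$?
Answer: $\frac{\sqrt{46606}}{28} \approx 7.7102$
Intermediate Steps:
$j{\left(k \right)} = 62 + k$ ($j{\left(k \right)} = 41 + \left(21 + k\right) = 62 + k$)
$\sqrt{j{\left(-11 \right)} + G{\left(- \frac{108}{56} + \frac{83}{8} \right)}} = \sqrt{\left(62 - 11\right) + \left(- \frac{108}{56} + \frac{83}{8}\right)} = \sqrt{51 + \left(\left(-108\right) \frac{1}{56} + 83 \cdot \frac{1}{8}\right)} = \sqrt{51 + \left(- \frac{27}{14} + \frac{83}{8}\right)} = \sqrt{51 + \frac{473}{56}} = \sqrt{\frac{3329}{56}} = \frac{\sqrt{46606}}{28}$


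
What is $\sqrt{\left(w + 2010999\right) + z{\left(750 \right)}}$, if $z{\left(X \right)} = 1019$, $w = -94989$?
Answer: $\sqrt{1917029} \approx 1384.6$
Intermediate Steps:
$\sqrt{\left(w + 2010999\right) + z{\left(750 \right)}} = \sqrt{\left(-94989 + 2010999\right) + 1019} = \sqrt{1916010 + 1019} = \sqrt{1917029}$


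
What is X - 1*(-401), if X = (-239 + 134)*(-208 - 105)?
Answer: 33266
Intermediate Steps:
X = 32865 (X = -105*(-313) = 32865)
X - 1*(-401) = 32865 - 1*(-401) = 32865 + 401 = 33266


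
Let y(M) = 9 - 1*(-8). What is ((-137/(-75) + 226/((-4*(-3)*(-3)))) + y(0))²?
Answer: 31888609/202500 ≈ 157.47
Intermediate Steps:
y(M) = 17 (y(M) = 9 + 8 = 17)
((-137/(-75) + 226/((-4*(-3)*(-3)))) + y(0))² = ((-137/(-75) + 226/((-4*(-3)*(-3)))) + 17)² = ((-137*(-1/75) + 226/((12*(-3)))) + 17)² = ((137/75 + 226/(-36)) + 17)² = ((137/75 + 226*(-1/36)) + 17)² = ((137/75 - 113/18) + 17)² = (-2003/450 + 17)² = (5647/450)² = 31888609/202500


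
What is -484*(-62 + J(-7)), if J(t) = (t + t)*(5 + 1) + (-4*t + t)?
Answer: 60500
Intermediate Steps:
J(t) = 9*t (J(t) = (2*t)*6 - 3*t = 12*t - 3*t = 9*t)
-484*(-62 + J(-7)) = -484*(-62 + 9*(-7)) = -484*(-62 - 63) = -484*(-125) = 60500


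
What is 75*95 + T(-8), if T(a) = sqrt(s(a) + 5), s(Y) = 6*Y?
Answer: 7125 + I*sqrt(43) ≈ 7125.0 + 6.5574*I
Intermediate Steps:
T(a) = sqrt(5 + 6*a) (T(a) = sqrt(6*a + 5) = sqrt(5 + 6*a))
75*95 + T(-8) = 75*95 + sqrt(5 + 6*(-8)) = 7125 + sqrt(5 - 48) = 7125 + sqrt(-43) = 7125 + I*sqrt(43)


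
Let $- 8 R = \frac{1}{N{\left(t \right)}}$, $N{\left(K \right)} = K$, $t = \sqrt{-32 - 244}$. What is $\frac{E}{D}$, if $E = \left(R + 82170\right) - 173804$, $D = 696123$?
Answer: $- \frac{91634}{696123} + \frac{i \sqrt{69}}{768519792} \approx -0.13163 + 1.0809 \cdot 10^{-8} i$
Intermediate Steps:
$t = 2 i \sqrt{69}$ ($t = \sqrt{-276} = 2 i \sqrt{69} \approx 16.613 i$)
$R = \frac{i \sqrt{69}}{1104}$ ($R = - \frac{1}{8 \cdot 2 i \sqrt{69}} = - \frac{\left(- \frac{1}{138}\right) i \sqrt{69}}{8} = \frac{i \sqrt{69}}{1104} \approx 0.0075241 i$)
$E = -91634 + \frac{i \sqrt{69}}{1104}$ ($E = \left(\frac{i \sqrt{69}}{1104} + 82170\right) - 173804 = \left(82170 + \frac{i \sqrt{69}}{1104}\right) - 173804 = -91634 + \frac{i \sqrt{69}}{1104} \approx -91634.0 + 0.0075241 i$)
$\frac{E}{D} = \frac{-91634 + \frac{i \sqrt{69}}{1104}}{696123} = \left(-91634 + \frac{i \sqrt{69}}{1104}\right) \frac{1}{696123} = - \frac{91634}{696123} + \frac{i \sqrt{69}}{768519792}$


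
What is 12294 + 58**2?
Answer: 15658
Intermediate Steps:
12294 + 58**2 = 12294 + 3364 = 15658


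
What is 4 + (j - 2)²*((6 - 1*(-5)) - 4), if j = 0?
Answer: 32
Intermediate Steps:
4 + (j - 2)²*((6 - 1*(-5)) - 4) = 4 + (0 - 2)²*((6 - 1*(-5)) - 4) = 4 + (-2)²*((6 + 5) - 4) = 4 + 4*(11 - 4) = 4 + 4*7 = 4 + 28 = 32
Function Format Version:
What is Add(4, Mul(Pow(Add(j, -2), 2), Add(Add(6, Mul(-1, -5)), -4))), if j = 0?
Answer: 32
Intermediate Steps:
Add(4, Mul(Pow(Add(j, -2), 2), Add(Add(6, Mul(-1, -5)), -4))) = Add(4, Mul(Pow(Add(0, -2), 2), Add(Add(6, Mul(-1, -5)), -4))) = Add(4, Mul(Pow(-2, 2), Add(Add(6, 5), -4))) = Add(4, Mul(4, Add(11, -4))) = Add(4, Mul(4, 7)) = Add(4, 28) = 32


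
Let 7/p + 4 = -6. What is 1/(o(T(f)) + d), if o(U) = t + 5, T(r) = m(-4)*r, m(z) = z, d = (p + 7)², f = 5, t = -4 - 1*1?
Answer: 100/3969 ≈ 0.025195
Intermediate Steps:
t = -5 (t = -4 - 1 = -5)
p = -7/10 (p = 7/(-4 - 6) = 7/(-10) = 7*(-⅒) = -7/10 ≈ -0.70000)
d = 3969/100 (d = (-7/10 + 7)² = (63/10)² = 3969/100 ≈ 39.690)
T(r) = -4*r
o(U) = 0 (o(U) = -5 + 5 = 0)
1/(o(T(f)) + d) = 1/(0 + 3969/100) = 1/(3969/100) = 100/3969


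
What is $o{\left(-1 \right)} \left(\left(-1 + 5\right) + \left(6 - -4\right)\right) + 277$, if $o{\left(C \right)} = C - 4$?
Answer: $207$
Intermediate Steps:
$o{\left(C \right)} = -4 + C$
$o{\left(-1 \right)} \left(\left(-1 + 5\right) + \left(6 - -4\right)\right) + 277 = \left(-4 - 1\right) \left(\left(-1 + 5\right) + \left(6 - -4\right)\right) + 277 = - 5 \left(4 + \left(6 + 4\right)\right) + 277 = - 5 \left(4 + 10\right) + 277 = \left(-5\right) 14 + 277 = -70 + 277 = 207$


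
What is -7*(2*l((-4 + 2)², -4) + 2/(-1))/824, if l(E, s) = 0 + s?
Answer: 35/412 ≈ 0.084951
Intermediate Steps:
l(E, s) = s
-7*(2*l((-4 + 2)², -4) + 2/(-1))/824 = -7*(2*(-4) + 2/(-1))/824 = -7*(-8 + 2*(-1))*(1/824) = -7*(-8 - 2)*(1/824) = -7*(-10)*(1/824) = 70*(1/824) = 35/412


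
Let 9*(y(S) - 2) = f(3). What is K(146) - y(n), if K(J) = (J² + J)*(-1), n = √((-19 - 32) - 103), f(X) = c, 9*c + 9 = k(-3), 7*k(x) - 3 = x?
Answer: -193175/9 ≈ -21464.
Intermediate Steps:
k(x) = 3/7 + x/7
c = -1 (c = -1 + (3/7 + (⅐)*(-3))/9 = -1 + (3/7 - 3/7)/9 = -1 + (⅑)*0 = -1 + 0 = -1)
f(X) = -1
n = I*√154 (n = √(-51 - 103) = √(-154) = I*√154 ≈ 12.41*I)
K(J) = -J - J² (K(J) = (J + J²)*(-1) = -J - J²)
y(S) = 17/9 (y(S) = 2 + (⅑)*(-1) = 2 - ⅑ = 17/9)
K(146) - y(n) = -1*146*(1 + 146) - 1*17/9 = -1*146*147 - 17/9 = -21462 - 17/9 = -193175/9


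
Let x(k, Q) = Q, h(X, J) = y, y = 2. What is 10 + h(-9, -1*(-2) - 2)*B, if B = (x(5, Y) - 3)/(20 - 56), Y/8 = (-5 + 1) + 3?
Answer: 191/18 ≈ 10.611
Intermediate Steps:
Y = -8 (Y = 8*((-5 + 1) + 3) = 8*(-4 + 3) = 8*(-1) = -8)
h(X, J) = 2
B = 11/36 (B = (-8 - 3)/(20 - 56) = -11/(-36) = -11*(-1/36) = 11/36 ≈ 0.30556)
10 + h(-9, -1*(-2) - 2)*B = 10 + 2*(11/36) = 10 + 11/18 = 191/18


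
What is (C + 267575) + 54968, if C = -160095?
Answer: 162448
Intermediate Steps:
(C + 267575) + 54968 = (-160095 + 267575) + 54968 = 107480 + 54968 = 162448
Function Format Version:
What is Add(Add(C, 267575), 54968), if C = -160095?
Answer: 162448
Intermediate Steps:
Add(Add(C, 267575), 54968) = Add(Add(-160095, 267575), 54968) = Add(107480, 54968) = 162448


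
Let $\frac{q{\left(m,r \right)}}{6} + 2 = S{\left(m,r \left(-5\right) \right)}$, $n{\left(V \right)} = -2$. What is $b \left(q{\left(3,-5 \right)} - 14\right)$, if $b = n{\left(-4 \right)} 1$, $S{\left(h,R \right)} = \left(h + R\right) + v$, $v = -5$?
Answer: $-224$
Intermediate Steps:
$S{\left(h,R \right)} = -5 + R + h$ ($S{\left(h,R \right)} = \left(h + R\right) - 5 = \left(R + h\right) - 5 = -5 + R + h$)
$q{\left(m,r \right)} = -42 - 30 r + 6 m$ ($q{\left(m,r \right)} = -12 + 6 \left(-5 + r \left(-5\right) + m\right) = -12 + 6 \left(-5 - 5 r + m\right) = -12 + 6 \left(-5 + m - 5 r\right) = -12 - \left(30 - 6 m + 30 r\right) = -42 - 30 r + 6 m$)
$b = -2$ ($b = \left(-2\right) 1 = -2$)
$b \left(q{\left(3,-5 \right)} - 14\right) = - 2 \left(\left(-42 - -150 + 6 \cdot 3\right) - 14\right) = - 2 \left(\left(-42 + 150 + 18\right) - 14\right) = - 2 \left(126 - 14\right) = \left(-2\right) 112 = -224$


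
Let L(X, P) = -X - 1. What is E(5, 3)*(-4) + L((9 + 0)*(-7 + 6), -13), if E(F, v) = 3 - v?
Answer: 8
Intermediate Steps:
L(X, P) = -1 - X
E(5, 3)*(-4) + L((9 + 0)*(-7 + 6), -13) = (3 - 1*3)*(-4) + (-1 - (9 + 0)*(-7 + 6)) = (3 - 3)*(-4) + (-1 - 9*(-1)) = 0*(-4) + (-1 - 1*(-9)) = 0 + (-1 + 9) = 0 + 8 = 8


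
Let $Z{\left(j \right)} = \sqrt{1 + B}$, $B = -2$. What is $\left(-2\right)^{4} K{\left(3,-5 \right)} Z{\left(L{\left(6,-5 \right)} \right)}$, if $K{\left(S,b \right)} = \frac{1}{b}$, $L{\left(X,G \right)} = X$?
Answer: $- \frac{16 i}{5} \approx - 3.2 i$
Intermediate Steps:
$Z{\left(j \right)} = i$ ($Z{\left(j \right)} = \sqrt{1 - 2} = \sqrt{-1} = i$)
$\left(-2\right)^{4} K{\left(3,-5 \right)} Z{\left(L{\left(6,-5 \right)} \right)} = \frac{\left(-2\right)^{4}}{-5} i = 16 \left(- \frac{1}{5}\right) i = - \frac{16 i}{5}$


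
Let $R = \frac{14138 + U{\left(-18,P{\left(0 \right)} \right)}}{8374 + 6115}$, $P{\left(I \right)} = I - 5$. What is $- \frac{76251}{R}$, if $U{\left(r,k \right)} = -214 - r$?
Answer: $- \frac{1104800739}{13942} \approx -79243.0$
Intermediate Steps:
$P{\left(I \right)} = -5 + I$ ($P{\left(I \right)} = I - 5 = -5 + I$)
$R = \frac{13942}{14489}$ ($R = \frac{14138 - 196}{8374 + 6115} = \frac{14138 + \left(-214 + 18\right)}{14489} = \left(14138 - 196\right) \frac{1}{14489} = 13942 \cdot \frac{1}{14489} = \frac{13942}{14489} \approx 0.96225$)
$- \frac{76251}{R} = - \frac{76251}{\frac{13942}{14489}} = \left(-76251\right) \frac{14489}{13942} = - \frac{1104800739}{13942}$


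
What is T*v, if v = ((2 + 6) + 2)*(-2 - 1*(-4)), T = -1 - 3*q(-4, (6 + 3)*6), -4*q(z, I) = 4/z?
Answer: -35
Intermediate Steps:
q(z, I) = -1/z
T = -7/4 (T = -1 - (-3)/(-4) = -1 - (-3)*(-1)/4 = -1 - 3*1/4 = -1 - 3/4 = -7/4 ≈ -1.7500)
v = 20 (v = (8 + 2)*(-2 + 4) = 10*2 = 20)
T*v = -7/4*20 = -35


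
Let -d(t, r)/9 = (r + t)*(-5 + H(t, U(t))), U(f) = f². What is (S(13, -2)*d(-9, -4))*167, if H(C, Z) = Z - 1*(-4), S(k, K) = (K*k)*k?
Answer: -528334560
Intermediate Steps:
S(k, K) = K*k²
H(C, Z) = 4 + Z (H(C, Z) = Z + 4 = 4 + Z)
d(t, r) = -9*(-1 + t²)*(r + t) (d(t, r) = -9*(r + t)*(-5 + (4 + t²)) = -9*(r + t)*(-1 + t²) = -9*(-1 + t²)*(r + t))
(S(13, -2)*d(-9, -4))*167 = ((-2*13²)*(-9*(-9)³ + 9*(-4) + 9*(-9) - 9*(-4)*(-9)²))*167 = ((-2*169)*(-9*(-729) - 36 - 81 - 9*(-4)*81))*167 = -338*(6561 - 36 - 81 + 2916)*167 = -338*9360*167 = -3163680*167 = -528334560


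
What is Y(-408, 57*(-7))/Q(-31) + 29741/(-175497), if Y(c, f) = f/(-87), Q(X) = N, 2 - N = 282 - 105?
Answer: -24896668/127235325 ≈ -0.19567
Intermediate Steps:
N = -175 (N = 2 - (282 - 105) = 2 - 1*177 = 2 - 177 = -175)
Q(X) = -175
Y(c, f) = -f/87 (Y(c, f) = f*(-1/87) = -f/87)
Y(-408, 57*(-7))/Q(-31) + 29741/(-175497) = -19*(-7)/29/(-175) + 29741/(-175497) = -1/87*(-399)*(-1/175) + 29741*(-1/175497) = (133/29)*(-1/175) - 29741/175497 = -19/725 - 29741/175497 = -24896668/127235325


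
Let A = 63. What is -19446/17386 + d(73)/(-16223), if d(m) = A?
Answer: -158283888/141026539 ≈ -1.1224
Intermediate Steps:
d(m) = 63
-19446/17386 + d(73)/(-16223) = -19446/17386 + 63/(-16223) = -19446*1/17386 + 63*(-1/16223) = -9723/8693 - 63/16223 = -158283888/141026539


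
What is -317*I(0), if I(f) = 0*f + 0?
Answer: 0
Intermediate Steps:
I(f) = 0 (I(f) = 0 + 0 = 0)
-317*I(0) = -317*0 = 0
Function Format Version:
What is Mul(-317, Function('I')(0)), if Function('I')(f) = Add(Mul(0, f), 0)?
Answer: 0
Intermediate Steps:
Function('I')(f) = 0 (Function('I')(f) = Add(0, 0) = 0)
Mul(-317, Function('I')(0)) = Mul(-317, 0) = 0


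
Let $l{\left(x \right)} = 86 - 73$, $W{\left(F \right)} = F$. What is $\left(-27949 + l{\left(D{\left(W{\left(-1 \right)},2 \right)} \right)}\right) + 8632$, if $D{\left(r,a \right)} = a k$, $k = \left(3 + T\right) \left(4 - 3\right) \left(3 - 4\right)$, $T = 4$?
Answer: $-19304$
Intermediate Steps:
$k = -7$ ($k = \left(3 + 4\right) \left(4 - 3\right) \left(3 - 4\right) = 7 \cdot 1 \left(-1\right) = 7 \left(-1\right) = -7$)
$D{\left(r,a \right)} = - 7 a$ ($D{\left(r,a \right)} = a \left(-7\right) = - 7 a$)
$l{\left(x \right)} = 13$
$\left(-27949 + l{\left(D{\left(W{\left(-1 \right)},2 \right)} \right)}\right) + 8632 = \left(-27949 + 13\right) + 8632 = -27936 + 8632 = -19304$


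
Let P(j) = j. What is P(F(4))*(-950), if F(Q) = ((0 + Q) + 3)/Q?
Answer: -3325/2 ≈ -1662.5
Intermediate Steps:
F(Q) = (3 + Q)/Q (F(Q) = (Q + 3)/Q = (3 + Q)/Q)
P(F(4))*(-950) = ((3 + 4)/4)*(-950) = ((1/4)*7)*(-950) = (7/4)*(-950) = -3325/2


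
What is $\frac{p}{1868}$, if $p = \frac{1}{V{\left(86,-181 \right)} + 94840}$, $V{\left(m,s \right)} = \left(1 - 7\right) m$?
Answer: $\frac{1}{176197232} \approx 5.6755 \cdot 10^{-9}$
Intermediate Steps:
$V{\left(m,s \right)} = - 6 m$
$p = \frac{1}{94324}$ ($p = \frac{1}{\left(-6\right) 86 + 94840} = \frac{1}{-516 + 94840} = \frac{1}{94324} \approx 1.0602 \cdot 10^{-5}$)
$\frac{p}{1868} = \frac{1}{94324 \cdot 1868} = \frac{1}{94324} \cdot \frac{1}{1868} = \frac{1}{176197232}$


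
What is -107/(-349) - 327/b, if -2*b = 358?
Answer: 133276/62471 ≈ 2.1334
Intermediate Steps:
b = -179 (b = -1/2*358 = -179)
-107/(-349) - 327/b = -107/(-349) - 327/(-179) = -107*(-1/349) - 327*(-1/179) = 107/349 + 327/179 = 133276/62471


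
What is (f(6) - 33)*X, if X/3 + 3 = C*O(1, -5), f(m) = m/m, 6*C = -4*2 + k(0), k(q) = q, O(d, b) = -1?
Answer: 160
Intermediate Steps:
C = -4/3 (C = (-4*2 + 0)/6 = (-1*8 + 0)/6 = (-8 + 0)/6 = (⅙)*(-8) = -4/3 ≈ -1.3333)
f(m) = 1
X = -5 (X = -9 + 3*(-4/3*(-1)) = -9 + 3*(4/3) = -9 + 4 = -5)
(f(6) - 33)*X = (1 - 33)*(-5) = -32*(-5) = 160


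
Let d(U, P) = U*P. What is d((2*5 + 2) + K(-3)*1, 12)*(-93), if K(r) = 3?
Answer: -16740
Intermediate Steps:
d(U, P) = P*U
d((2*5 + 2) + K(-3)*1, 12)*(-93) = (12*((2*5 + 2) + 3*1))*(-93) = (12*((10 + 2) + 3))*(-93) = (12*(12 + 3))*(-93) = (12*15)*(-93) = 180*(-93) = -16740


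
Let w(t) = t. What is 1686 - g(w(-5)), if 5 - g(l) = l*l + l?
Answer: 1701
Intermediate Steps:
g(l) = 5 - l - l² (g(l) = 5 - (l*l + l) = 5 - (l² + l) = 5 - (l + l²) = 5 + (-l - l²) = 5 - l - l²)
1686 - g(w(-5)) = 1686 - (5 - 1*(-5) - 1*(-5)²) = 1686 - (5 + 5 - 1*25) = 1686 - (5 + 5 - 25) = 1686 - 1*(-15) = 1686 + 15 = 1701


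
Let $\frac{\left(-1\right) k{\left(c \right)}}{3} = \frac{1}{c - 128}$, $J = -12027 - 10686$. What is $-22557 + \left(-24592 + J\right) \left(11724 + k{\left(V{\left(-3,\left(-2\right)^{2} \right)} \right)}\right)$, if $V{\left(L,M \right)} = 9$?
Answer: $- \frac{66000680778}{119} \approx -5.5463 \cdot 10^{8}$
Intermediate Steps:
$J = -22713$
$k{\left(c \right)} = - \frac{3}{-128 + c}$ ($k{\left(c \right)} = - \frac{3}{c - 128} = - \frac{3}{-128 + c}$)
$-22557 + \left(-24592 + J\right) \left(11724 + k{\left(V{\left(-3,\left(-2\right)^{2} \right)} \right)}\right) = -22557 + \left(-24592 - 22713\right) \left(11724 - \frac{3}{-128 + 9}\right) = -22557 - 47305 \left(11724 - \frac{3}{-119}\right) = -22557 - 47305 \left(11724 - - \frac{3}{119}\right) = -22557 - 47305 \left(11724 + \frac{3}{119}\right) = -22557 - \frac{65997996495}{119} = - \frac{66000680778}{119}$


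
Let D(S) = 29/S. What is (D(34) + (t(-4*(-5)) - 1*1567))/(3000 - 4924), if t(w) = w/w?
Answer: 53215/65416 ≈ 0.81349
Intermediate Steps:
t(w) = 1
(D(34) + (t(-4*(-5)) - 1*1567))/(3000 - 4924) = (29/34 + (1 - 1*1567))/(3000 - 4924) = (29*(1/34) + (1 - 1567))/(-1924) = (29/34 - 1566)*(-1/1924) = -53215/34*(-1/1924) = 53215/65416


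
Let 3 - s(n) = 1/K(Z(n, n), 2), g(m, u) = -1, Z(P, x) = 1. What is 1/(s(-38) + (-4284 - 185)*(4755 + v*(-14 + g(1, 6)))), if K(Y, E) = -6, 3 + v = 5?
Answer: -6/126696131 ≈ -4.7357e-8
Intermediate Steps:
v = 2 (v = -3 + 5 = 2)
s(n) = 19/6 (s(n) = 3 - 1/(-6) = 3 - 1*(-⅙) = 3 + ⅙ = 19/6)
1/(s(-38) + (-4284 - 185)*(4755 + v*(-14 + g(1, 6)))) = 1/(19/6 + (-4284 - 185)*(4755 + 2*(-14 - 1))) = 1/(19/6 - 4469*(4755 + 2*(-15))) = 1/(19/6 - 4469*(4755 - 30)) = 1/(19/6 - 4469*4725) = 1/(19/6 - 21116025) = 1/(-126696131/6) = -6/126696131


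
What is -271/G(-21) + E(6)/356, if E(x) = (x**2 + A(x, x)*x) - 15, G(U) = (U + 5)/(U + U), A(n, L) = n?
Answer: -506385/712 ≈ -711.21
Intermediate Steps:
G(U) = (5 + U)/(2*U) (G(U) = (5 + U)/((2*U)) = (5 + U)*(1/(2*U)) = (5 + U)/(2*U))
E(x) = -15 + 2*x**2 (E(x) = (x**2 + x*x) - 15 = (x**2 + x**2) - 15 = 2*x**2 - 15 = -15 + 2*x**2)
-271/G(-21) + E(6)/356 = -271*(-42/(5 - 21)) + (-15 + 2*6**2)/356 = -271/((1/2)*(-1/21)*(-16)) + (-15 + 2*36)*(1/356) = -271/8/21 + (-15 + 72)*(1/356) = -271*21/8 + 57*(1/356) = -5691/8 + 57/356 = -506385/712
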